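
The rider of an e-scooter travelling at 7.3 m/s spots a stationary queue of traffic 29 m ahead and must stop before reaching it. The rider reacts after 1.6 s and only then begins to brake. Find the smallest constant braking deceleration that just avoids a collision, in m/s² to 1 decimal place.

Distance covered during reaction = 7.3000 × 1.6 = 11.680 m.
Distance available for braking: 29 − 11.680 = 17.320 m.
v² = 2a·d ⇒ a = v²/(2d) = 7.3000² / (2 × 17.320) = 53.290 / 34.640 = 1.5384 m/s².

Required deceleration ≈ 1.5 m/s²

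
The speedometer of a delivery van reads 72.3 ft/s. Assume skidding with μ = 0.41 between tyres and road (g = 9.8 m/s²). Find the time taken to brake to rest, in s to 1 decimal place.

Braking time ≈ 5.5 s

72.3 ft/s × 0.3048 = 22.0370 m/s.
a = μg = 0.41 × 9.8 = 4.018 m/s².
Braking time = v/a = 22.0370 / 4.018 = 5.485 s.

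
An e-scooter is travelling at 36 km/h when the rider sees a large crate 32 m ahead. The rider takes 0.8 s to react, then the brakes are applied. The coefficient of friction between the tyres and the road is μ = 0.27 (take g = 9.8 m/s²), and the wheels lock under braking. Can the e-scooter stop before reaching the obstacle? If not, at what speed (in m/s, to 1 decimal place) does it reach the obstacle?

Yes — it stops about 5.1 m short of the obstacle, so it never reaches it

36 km/h ÷ 3.6 = 10.0000 m/s.
a = μg = 0.27 × 9.8 = 2.646 m/s².
Reaction distance = 10.0000 × 0.8 = 8.000 m.
Braking distance = v²/(2a) = 100.000 / 5.292 = 18.896 m.
Total stopping distance = 8.000 + 18.896 = 26.896 m, vs 32 m available — it stops with 32 − 26.896 = 5.104 m to spare.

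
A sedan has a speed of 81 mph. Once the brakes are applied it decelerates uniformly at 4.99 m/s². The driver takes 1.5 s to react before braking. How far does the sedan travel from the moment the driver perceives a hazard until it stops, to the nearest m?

Total stopping distance ≈ 186 m

81 mph × 0.44704 = 36.2102 m/s.
Reaction distance = v·t_r = 36.2102 × 1.5 = 54.315 m.
Braking distance = v²/(2a) = 36.2102² / (2 × 4.990) = 1311.179 / 9.980 = 131.381 m.
Total = 54.315 + 131.381 = 185.696 m.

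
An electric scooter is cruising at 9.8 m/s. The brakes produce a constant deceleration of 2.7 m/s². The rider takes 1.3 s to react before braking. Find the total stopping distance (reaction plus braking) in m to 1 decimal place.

Reaction distance = v·t_r = 9.8000 × 1.3 = 12.740 m.
Braking distance = v²/(2a) = 9.8000² / (2 × 2.700) = 96.040 / 5.400 = 17.785 m.
Total = 12.740 + 17.785 = 30.525 m.

Total stopping distance ≈ 30.5 m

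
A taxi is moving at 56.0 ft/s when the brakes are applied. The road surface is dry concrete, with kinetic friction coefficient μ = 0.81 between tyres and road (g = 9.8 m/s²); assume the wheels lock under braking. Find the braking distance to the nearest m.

Braking distance ≈ 18 m

56 ft/s × 0.3048 = 17.0688 m/s.
a = μg = 0.81 × 9.8 = 7.938 m/s².
Braking distance = v²/(2a) = 17.0688² / (2 × 7.938) = 291.344 / 15.876 = 18.351 m.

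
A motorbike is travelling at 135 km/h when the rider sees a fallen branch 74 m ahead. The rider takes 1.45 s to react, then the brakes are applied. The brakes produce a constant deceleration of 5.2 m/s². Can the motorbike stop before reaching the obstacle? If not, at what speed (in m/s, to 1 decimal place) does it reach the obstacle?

No — it strikes the obstacle at 34.7 m/s

135 km/h ÷ 3.6 = 37.5000 m/s.
Reaction distance = 37.5000 × 1.45 = 54.375 m.
Braking distance needed to stop: v²/(2a) = 1406.250 / 10.400 = 135.216 m, so total needed = 54.375 + 135.216 = 189.591 m > 74 m — it cannot stop.
Distance remaining when braking begins: 74 − 54.375 = 19.625 m.
v² = v₀² − 2a·d = 1406.250 − 2 × 5.200 × 19.625 = 1202.150 m²/s².
v = √1202.150 = 34.672 m/s.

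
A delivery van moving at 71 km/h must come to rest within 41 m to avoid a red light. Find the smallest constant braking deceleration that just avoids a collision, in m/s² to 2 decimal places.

71 km/h ÷ 3.6 = 19.7222 m/s.
v² = 2a·d ⇒ a = v²/(2d) = 19.7222² / (2 × 41.000) = 388.965 / 82.000 = 4.7435 m/s².

Required deceleration ≈ 4.74 m/s²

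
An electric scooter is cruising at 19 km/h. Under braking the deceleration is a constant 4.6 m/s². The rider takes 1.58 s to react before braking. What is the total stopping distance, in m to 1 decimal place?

Total stopping distance ≈ 11.4 m

19 km/h ÷ 3.6 = 5.2778 m/s.
Reaction distance = v·t_r = 5.2778 × 1.58 = 8.339 m.
Braking distance = v²/(2a) = 5.2778² / (2 × 4.600) = 27.855 / 9.200 = 3.028 m.
Total = 8.339 + 3.028 = 11.367 m.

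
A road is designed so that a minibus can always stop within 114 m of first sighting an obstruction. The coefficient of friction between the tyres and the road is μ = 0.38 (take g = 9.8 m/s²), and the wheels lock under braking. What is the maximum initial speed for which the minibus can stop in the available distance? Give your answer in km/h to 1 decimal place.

Maximum speed ≈ 104.9 km/h

a = μg = 0.38 × 9.8 = 3.724 m/s².
v²/(2a) = d ⇒ v = √(2 × 3.724 × 114) = √849.07 = 29.1388 m/s.
29.1388 m/s × 3.6 = 104.900 km/h.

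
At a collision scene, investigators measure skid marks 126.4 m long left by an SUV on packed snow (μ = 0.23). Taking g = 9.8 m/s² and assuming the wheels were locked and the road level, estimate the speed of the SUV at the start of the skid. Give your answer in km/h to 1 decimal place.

Initial speed ≈ 85.9 km/h

Deceleration a = μg = 0.23 × 9.8 = 2.254 m/s².
v = √(2a·d) = √(2 × 2.254 × 126.4) = √569.811 = 23.8707 m/s.
= 23.8707 × 3.6 = 85.935 km/h.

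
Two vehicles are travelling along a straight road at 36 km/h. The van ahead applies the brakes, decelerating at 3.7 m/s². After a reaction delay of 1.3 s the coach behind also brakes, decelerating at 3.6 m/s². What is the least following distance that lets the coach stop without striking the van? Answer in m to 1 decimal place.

Minimum gap ≈ 13.4 m

36 km/h ÷ 3.6 = 10.0000 m/s.
Leader travels v²/(2a_L) = 100.000 / 7.400 = 13.514 m before stopping.
Follower covers v·t_r = 10.0000 × 1.3 = 13.000 m while reacting, then v²/(2a_F) = 100.000 / 7.200 = 13.889 m while braking, for a total of 13.000 + 13.889 = 26.889 m.
Since a_F ≤ a_L and the follower starts braking later, the follower is never slower than the leader, so the closest approach is when both have stopped.
Minimum gap = 26.889 − 13.514 = 13.375 m.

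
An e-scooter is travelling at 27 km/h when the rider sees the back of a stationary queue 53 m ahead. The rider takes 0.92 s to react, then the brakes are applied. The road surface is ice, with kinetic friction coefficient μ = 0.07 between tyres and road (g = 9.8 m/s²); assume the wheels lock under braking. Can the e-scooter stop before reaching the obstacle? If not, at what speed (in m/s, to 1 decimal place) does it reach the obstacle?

Yes — it stops about 5.1 m short of the obstacle, so it never reaches it

27 km/h ÷ 3.6 = 7.5000 m/s.
a = μg = 0.07 × 9.8 = 0.686 m/s².
Reaction distance = 7.5000 × 0.92 = 6.900 m.
Braking distance = v²/(2a) = 56.250 / 1.372 = 40.999 m.
Total stopping distance = 6.900 + 40.999 = 47.899 m, vs 53 m available — it stops with 53 − 47.899 = 5.101 m to spare.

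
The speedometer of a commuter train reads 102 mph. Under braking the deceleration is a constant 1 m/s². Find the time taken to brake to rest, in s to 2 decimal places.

102 mph × 0.44704 = 45.5981 m/s.
Braking time = v/a = 45.5981 / 1.000 = 45.598 s.

Braking time ≈ 45.60 s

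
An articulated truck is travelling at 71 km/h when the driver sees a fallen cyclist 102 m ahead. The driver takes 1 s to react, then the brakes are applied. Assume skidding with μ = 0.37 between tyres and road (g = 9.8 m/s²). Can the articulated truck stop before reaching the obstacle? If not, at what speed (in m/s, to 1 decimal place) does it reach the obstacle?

Yes — it stops about 28.6 m short of the obstacle, so it never reaches it

71 km/h ÷ 3.6 = 19.7222 m/s.
a = μg = 0.37 × 9.8 = 3.626 m/s².
Reaction distance = 19.7222 × 1 = 19.722 m.
Braking distance = v²/(2a) = 388.965 / 7.252 = 53.636 m.
Total stopping distance = 19.722 + 53.636 = 73.358 m, vs 102 m available — it stops with 102 − 73.358 = 28.642 m to spare.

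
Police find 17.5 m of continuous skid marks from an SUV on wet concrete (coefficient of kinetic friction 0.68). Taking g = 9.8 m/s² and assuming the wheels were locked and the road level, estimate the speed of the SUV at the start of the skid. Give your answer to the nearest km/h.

Initial speed ≈ 55 km/h

Deceleration a = μg = 0.68 × 9.8 = 6.664 m/s².
v = √(2a·d) = √(2 × 6.664 × 17.5) = √233.240 = 15.2722 m/s.
= 15.2722 × 3.6 = 54.980 km/h.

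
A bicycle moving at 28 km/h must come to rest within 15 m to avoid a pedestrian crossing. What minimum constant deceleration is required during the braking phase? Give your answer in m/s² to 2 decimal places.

28 km/h ÷ 3.6 = 7.7778 m/s.
v² = 2a·d ⇒ a = v²/(2d) = 7.7778² / (2 × 15.000) = 60.494 / 30.000 = 2.0165 m/s².

Required deceleration ≈ 2.02 m/s²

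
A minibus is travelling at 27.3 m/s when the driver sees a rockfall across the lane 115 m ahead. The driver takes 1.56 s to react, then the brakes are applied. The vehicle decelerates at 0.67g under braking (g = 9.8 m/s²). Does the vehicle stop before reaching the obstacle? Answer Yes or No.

a = 0.67 × 9.8 = 6.566 m/s².
Reaction distance = 27.3000 × 1.56 = 42.588 m.
Braking distance = v²/(2a) = 745.290 / 13.132 = 56.754 m.
Total stopping distance = 42.588 + 56.754 = 99.342 m, vs 115 m available — it stops with 115 − 99.342 = 15.658 m to spare.

Yes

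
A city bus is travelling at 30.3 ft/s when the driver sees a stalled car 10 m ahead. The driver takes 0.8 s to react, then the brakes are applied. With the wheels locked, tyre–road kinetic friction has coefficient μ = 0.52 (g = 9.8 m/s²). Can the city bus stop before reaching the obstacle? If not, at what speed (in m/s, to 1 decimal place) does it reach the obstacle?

30.3 ft/s × 0.3048 = 9.2354 m/s.
a = μg = 0.52 × 9.8 = 5.096 m/s².
Reaction distance = 9.2354 × 0.8 = 7.388 m.
Braking distance needed to stop: v²/(2a) = 85.293 / 10.192 = 8.369 m, so total needed = 7.388 + 8.369 = 15.757 m > 10 m — it cannot stop.
Distance remaining when braking begins: 10 − 7.388 = 2.612 m.
v² = v₀² − 2a·d = 85.293 − 2 × 5.096 × 2.612 = 58.671 m²/s².
v = √58.671 = 7.660 m/s.

No — it strikes the obstacle at 7.7 m/s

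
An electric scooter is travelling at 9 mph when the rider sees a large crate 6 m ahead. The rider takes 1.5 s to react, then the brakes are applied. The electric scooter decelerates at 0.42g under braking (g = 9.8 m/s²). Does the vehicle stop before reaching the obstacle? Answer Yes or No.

9 mph × 0.44704 = 4.0234 m/s.
a = 0.42 × 9.8 = 4.116 m/s².
Reaction distance = 4.0234 × 1.5 = 6.035 m.
Braking distance = v²/(2a) = 16.188 / 8.232 = 1.966 m.
Total stopping distance = 6.035 + 1.966 = 8.001 m, vs 6 m available — it cannot stop in time and overshoots by 8.001 − 6 = 2.001 m.

No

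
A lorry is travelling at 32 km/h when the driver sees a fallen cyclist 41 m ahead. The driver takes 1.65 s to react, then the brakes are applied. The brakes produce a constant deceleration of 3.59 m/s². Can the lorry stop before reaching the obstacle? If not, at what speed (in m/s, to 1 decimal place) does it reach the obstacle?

32 km/h ÷ 3.6 = 8.8889 m/s.
Reaction distance = 8.8889 × 1.65 = 14.667 m.
Braking distance = v²/(2a) = 79.013 / 7.180 = 11.005 m.
Total stopping distance = 14.667 + 11.005 = 25.672 m, vs 41 m available — it stops with 41 − 25.672 = 15.328 m to spare.

Yes — it stops about 15.3 m short of the obstacle, so it never reaches it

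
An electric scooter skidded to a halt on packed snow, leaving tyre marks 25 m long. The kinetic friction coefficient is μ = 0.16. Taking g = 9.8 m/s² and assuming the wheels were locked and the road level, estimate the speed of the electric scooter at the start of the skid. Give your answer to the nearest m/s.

Initial speed ≈ 9 m/s

Deceleration a = μg = 0.16 × 9.8 = 1.568 m/s².
v = √(2a·d) = √(2 × 1.568 × 25) = √78.400 = 8.8544 m/s.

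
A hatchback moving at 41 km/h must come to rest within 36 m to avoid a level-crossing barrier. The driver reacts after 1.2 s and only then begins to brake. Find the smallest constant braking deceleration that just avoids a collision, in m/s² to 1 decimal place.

41 km/h ÷ 3.6 = 11.3889 m/s.
Distance covered during reaction = 11.3889 × 1.2 = 13.667 m.
Distance available for braking: 36 − 13.667 = 22.333 m.
v² = 2a·d ⇒ a = v²/(2d) = 11.3889² / (2 × 22.333) = 129.707 / 44.666 = 2.9039 m/s².

Required deceleration ≈ 2.9 m/s²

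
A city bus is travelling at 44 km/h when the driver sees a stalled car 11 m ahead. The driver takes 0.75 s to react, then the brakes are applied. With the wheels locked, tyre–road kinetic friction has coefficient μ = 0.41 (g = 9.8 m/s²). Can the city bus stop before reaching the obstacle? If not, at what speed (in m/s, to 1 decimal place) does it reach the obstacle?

No — it strikes the obstacle at 11.6 m/s

44 km/h ÷ 3.6 = 12.2222 m/s.
a = μg = 0.41 × 9.8 = 4.018 m/s².
Reaction distance = 12.2222 × 0.75 = 9.167 m.
Braking distance needed to stop: v²/(2a) = 149.382 / 8.036 = 18.589 m, so total needed = 9.167 + 18.589 = 27.756 m > 11 m — it cannot stop.
Distance remaining when braking begins: 11 − 9.167 = 1.833 m.
v² = v₀² − 2a·d = 149.382 − 2 × 4.018 × 1.833 = 134.652 m²/s².
v = √134.652 = 11.604 m/s.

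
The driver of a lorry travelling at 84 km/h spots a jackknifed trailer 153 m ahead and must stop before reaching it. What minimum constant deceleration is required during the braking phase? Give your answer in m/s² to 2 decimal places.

84 km/h ÷ 3.6 = 23.3333 m/s.
v² = 2a·d ⇒ a = v²/(2d) = 23.3333² / (2 × 153.000) = 544.443 / 306.000 = 1.7792 m/s².

Required deceleration ≈ 1.78 m/s²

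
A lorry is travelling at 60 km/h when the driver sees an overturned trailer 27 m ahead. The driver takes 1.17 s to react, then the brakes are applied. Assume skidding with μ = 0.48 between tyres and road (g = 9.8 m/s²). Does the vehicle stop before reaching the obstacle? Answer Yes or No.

No

60 km/h ÷ 3.6 = 16.6667 m/s.
a = μg = 0.48 × 9.8 = 4.704 m/s².
Reaction distance = 16.6667 × 1.17 = 19.500 m.
Braking distance = v²/(2a) = 277.779 / 9.408 = 29.526 m.
Total stopping distance = 19.500 + 29.526 = 49.026 m, vs 27 m available — it cannot stop in time and overshoots by 49.026 − 27 = 22.026 m.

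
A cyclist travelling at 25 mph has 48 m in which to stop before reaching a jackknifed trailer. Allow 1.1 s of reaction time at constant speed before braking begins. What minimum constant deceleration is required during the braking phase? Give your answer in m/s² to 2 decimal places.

25 mph × 0.44704 = 11.1760 m/s.
Distance covered during reaction = 11.1760 × 1.1 = 12.294 m.
Distance available for braking: 48 − 12.294 = 35.706 m.
v² = 2a·d ⇒ a = v²/(2d) = 11.1760² / (2 × 35.706) = 124.903 / 71.412 = 1.7490 m/s².

Required deceleration ≈ 1.75 m/s²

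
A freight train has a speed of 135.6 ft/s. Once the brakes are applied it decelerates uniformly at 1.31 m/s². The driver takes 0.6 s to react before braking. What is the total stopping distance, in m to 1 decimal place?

135.6 ft/s × 0.3048 = 41.3309 m/s.
Reaction distance = v·t_r = 41.3309 × 0.6 = 24.799 m.
Braking distance = v²/(2a) = 41.3309² / (2 × 1.310) = 1708.243 / 2.620 = 652.001 m.
Total = 24.799 + 652.001 = 676.800 m.

Total stopping distance ≈ 676.8 m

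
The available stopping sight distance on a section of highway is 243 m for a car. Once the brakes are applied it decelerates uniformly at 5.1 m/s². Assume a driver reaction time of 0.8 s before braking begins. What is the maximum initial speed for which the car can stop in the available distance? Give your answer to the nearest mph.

Stopping distance: v·t_r + v²/(2a) = 243 with t_r = 0.8 s and a = 5.100 m/s².
So v² + 8.160 v − 2478.60 = 0.
Positive root: v = −a·t_r + √((a·t_r)² + 2a·d) = −4.080 + √(16.646 + 2478.60) = 45.8724 m/s.
45.8724 m/s ÷ 0.44704 = 102.614 mph.

Maximum speed ≈ 103 mph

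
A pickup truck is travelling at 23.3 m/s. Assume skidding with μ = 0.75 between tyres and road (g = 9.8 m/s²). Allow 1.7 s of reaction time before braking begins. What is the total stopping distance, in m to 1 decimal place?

a = μg = 0.75 × 9.8 = 7.350 m/s².
Reaction distance = v·t_r = 23.3000 × 1.7 = 39.610 m.
Braking distance = v²/(2a) = 23.3000² / (2 × 7.350) = 542.890 / 14.700 = 36.931 m.
Total = 39.610 + 36.931 = 76.541 m.

Total stopping distance ≈ 76.5 m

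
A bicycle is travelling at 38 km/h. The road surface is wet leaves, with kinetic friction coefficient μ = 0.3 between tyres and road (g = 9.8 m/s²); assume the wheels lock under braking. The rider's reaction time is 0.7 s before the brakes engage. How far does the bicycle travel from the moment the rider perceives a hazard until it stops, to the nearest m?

Total stopping distance ≈ 26 m

38 km/h ÷ 3.6 = 10.5556 m/s.
a = μg = 0.3 × 9.8 = 2.940 m/s².
Reaction distance = v·t_r = 10.5556 × 0.7 = 7.389 m.
Braking distance = v²/(2a) = 10.5556² / (2 × 2.940) = 111.421 / 5.880 = 18.949 m.
Total = 7.389 + 18.949 = 26.338 m.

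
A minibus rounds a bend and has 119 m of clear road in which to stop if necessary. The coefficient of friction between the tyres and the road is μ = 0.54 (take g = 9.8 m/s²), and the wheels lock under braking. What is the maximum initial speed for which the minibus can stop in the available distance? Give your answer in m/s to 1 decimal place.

a = μg = 0.54 × 9.8 = 5.292 m/s².
v²/(2a) = d ⇒ v = √(2 × 5.292 × 119) = √1259.50 = 35.4894 m/s.

Maximum speed ≈ 35.5 m/s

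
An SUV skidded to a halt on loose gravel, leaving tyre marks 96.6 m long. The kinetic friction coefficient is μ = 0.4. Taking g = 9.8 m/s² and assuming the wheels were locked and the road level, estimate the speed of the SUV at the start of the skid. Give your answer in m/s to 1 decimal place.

Initial speed ≈ 27.5 m/s

Deceleration a = μg = 0.4 × 9.8 = 3.920 m/s².
v = √(2a·d) = √(2 × 3.920 × 96.6) = √757.344 = 27.5199 m/s.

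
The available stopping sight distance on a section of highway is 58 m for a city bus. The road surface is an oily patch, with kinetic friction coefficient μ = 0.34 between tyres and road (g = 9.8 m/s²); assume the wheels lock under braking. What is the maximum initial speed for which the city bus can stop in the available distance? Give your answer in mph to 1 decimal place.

a = μg = 0.34 × 9.8 = 3.332 m/s².
v²/(2a) = d ⇒ v = √(2 × 3.332 × 58) = √386.51 = 19.6599 m/s.
19.6599 m/s ÷ 0.44704 = 43.978 mph.

Maximum speed ≈ 44.0 mph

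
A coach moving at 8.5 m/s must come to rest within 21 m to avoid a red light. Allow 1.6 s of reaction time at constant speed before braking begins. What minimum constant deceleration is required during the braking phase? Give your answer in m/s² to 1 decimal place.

Required deceleration ≈ 4.9 m/s²

Distance covered during reaction = 8.5000 × 1.6 = 13.600 m.
Distance available for braking: 21 − 13.600 = 7.400 m.
v² = 2a·d ⇒ a = v²/(2d) = 8.5000² / (2 × 7.400) = 72.250 / 14.800 = 4.8818 m/s².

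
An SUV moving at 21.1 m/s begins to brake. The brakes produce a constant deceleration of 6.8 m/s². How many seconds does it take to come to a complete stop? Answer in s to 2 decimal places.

Braking time = v/a = 21.1000 / 6.800 = 3.103 s.

Braking time ≈ 3.10 s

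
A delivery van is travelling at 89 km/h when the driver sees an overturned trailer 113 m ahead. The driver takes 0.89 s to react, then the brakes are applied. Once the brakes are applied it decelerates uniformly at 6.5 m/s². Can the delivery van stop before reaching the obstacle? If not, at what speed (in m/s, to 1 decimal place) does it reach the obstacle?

89 km/h ÷ 3.6 = 24.7222 m/s.
Reaction distance = 24.7222 × 0.89 = 22.003 m.
Braking distance = v²/(2a) = 611.187 / 13.000 = 47.014 m.
Total stopping distance = 22.003 + 47.014 = 69.017 m, vs 113 m available — it stops with 113 − 69.017 = 43.983 m to spare.

Yes — it stops about 44.0 m short of the obstacle, so it never reaches it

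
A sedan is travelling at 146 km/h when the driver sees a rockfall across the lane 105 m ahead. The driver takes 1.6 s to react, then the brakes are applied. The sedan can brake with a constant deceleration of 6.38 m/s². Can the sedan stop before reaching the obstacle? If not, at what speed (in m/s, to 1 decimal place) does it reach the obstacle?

146 km/h ÷ 3.6 = 40.5556 m/s.
Reaction distance = 40.5556 × 1.6 = 64.889 m.
Braking distance needed to stop: v²/(2a) = 1644.757 / 12.760 = 128.899 m, so total needed = 64.889 + 128.899 = 193.788 m > 105 m — it cannot stop.
Distance remaining when braking begins: 105 − 64.889 = 40.111 m.
v² = v₀² − 2a·d = 1644.757 − 2 × 6.380 × 40.111 = 1132.941 m²/s².
v = √1132.941 = 33.659 m/s.

No — it strikes the obstacle at 33.7 m/s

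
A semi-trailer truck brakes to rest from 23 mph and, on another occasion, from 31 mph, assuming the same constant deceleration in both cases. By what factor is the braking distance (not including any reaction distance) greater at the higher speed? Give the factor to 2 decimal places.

Factor ≈ 1.82

Braking distance d = v²/(2a), so with a fixed, d ∝ v².
Factor = (31/23)² = 1.3478² = 1.8166.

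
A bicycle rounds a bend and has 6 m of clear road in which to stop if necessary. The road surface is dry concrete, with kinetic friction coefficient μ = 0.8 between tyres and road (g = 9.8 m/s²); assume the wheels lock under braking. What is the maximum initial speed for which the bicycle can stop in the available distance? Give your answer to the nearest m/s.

a = μg = 0.8 × 9.8 = 7.840 m/s².
v²/(2a) = d ⇒ v = √(2 × 7.840 × 6) = √94.08 = 9.6995 m/s.

Maximum speed ≈ 10 m/s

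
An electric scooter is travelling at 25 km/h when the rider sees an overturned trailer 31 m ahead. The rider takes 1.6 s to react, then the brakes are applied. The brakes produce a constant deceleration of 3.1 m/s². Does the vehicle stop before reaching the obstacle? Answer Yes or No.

Yes

25 km/h ÷ 3.6 = 6.9444 m/s.
Reaction distance = 6.9444 × 1.6 = 11.111 m.
Braking distance = v²/(2a) = 48.225 / 6.200 = 7.778 m.
Total stopping distance = 11.111 + 7.778 = 18.889 m, vs 31 m available — it stops with 31 − 18.889 = 12.111 m to spare.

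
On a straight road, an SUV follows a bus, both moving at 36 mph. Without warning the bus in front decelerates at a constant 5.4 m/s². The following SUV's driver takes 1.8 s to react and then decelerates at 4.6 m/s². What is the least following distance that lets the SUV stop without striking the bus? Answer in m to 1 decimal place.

36 mph × 0.44704 = 16.0934 m/s.
Leader travels v²/(2a_L) = 258.998 / 10.800 = 23.981 m before stopping.
Follower covers v·t_r = 16.0934 × 1.8 = 28.968 m while reacting, then v²/(2a_F) = 258.998 / 9.200 = 28.152 m while braking, for a total of 28.968 + 28.152 = 57.120 m.
Since a_F ≤ a_L and the follower starts braking later, the follower is never slower than the leader, so the closest approach is when both have stopped.
Minimum gap = 57.120 − 23.981 = 33.139 m.

Minimum gap ≈ 33.1 m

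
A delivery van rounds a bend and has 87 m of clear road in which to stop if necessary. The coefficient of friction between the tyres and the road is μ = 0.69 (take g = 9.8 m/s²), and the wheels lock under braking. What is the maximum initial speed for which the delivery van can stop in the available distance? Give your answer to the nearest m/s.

Maximum speed ≈ 34 m/s

a = μg = 0.69 × 9.8 = 6.762 m/s².
v²/(2a) = d ⇒ v = √(2 × 6.762 × 87) = √1176.59 = 34.3015 m/s.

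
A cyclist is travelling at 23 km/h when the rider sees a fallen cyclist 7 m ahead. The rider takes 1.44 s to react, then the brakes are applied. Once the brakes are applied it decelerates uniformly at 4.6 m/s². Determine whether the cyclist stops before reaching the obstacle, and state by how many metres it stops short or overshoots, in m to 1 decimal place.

23 km/h ÷ 3.6 = 6.3889 m/s.
Reaction distance = 6.3889 × 1.44 = 9.200 m.
Braking distance = v²/(2a) = 40.818 / 9.200 = 4.437 m.
Total stopping distance = 9.200 + 4.437 = 13.637 m, vs 7 m available — it cannot stop in time and overshoots by 13.637 − 7 = 6.637 m.

No — it overshoots by 6.6 m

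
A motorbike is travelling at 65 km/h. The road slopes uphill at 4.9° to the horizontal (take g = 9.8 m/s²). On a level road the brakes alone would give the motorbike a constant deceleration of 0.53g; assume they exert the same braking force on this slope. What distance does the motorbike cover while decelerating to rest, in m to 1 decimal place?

65 km/h ÷ 3.6 = 18.0556 m/s.
a = 0.53 × 9.8 = 5.194 m/s².
Gravity along the uphill slope adds to the braking deceleration: a_eff = 5.194 + 9.8·sin 4.9° = 5.194 + 0.837 = 6.031 m/s².
Braking distance = v²/(2a) = 18.0556² / (2 × 6.031) = 326.005 / 12.062 = 27.027 m.

Braking distance ≈ 27.0 m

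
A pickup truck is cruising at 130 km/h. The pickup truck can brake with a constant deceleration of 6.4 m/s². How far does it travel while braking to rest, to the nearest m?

130 km/h ÷ 3.6 = 36.1111 m/s.
Braking distance = v²/(2a) = 36.1111² / (2 × 6.400) = 1304.012 / 12.800 = 101.876 m.

Braking distance ≈ 102 m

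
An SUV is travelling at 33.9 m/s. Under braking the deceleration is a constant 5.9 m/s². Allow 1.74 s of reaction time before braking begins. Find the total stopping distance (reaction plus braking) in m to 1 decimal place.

Total stopping distance ≈ 156.4 m

Reaction distance = v·t_r = 33.9000 × 1.74 = 58.986 m.
Braking distance = v²/(2a) = 33.9000² / (2 × 5.900) = 1149.210 / 11.800 = 97.391 m.
Total = 58.986 + 97.391 = 156.377 m.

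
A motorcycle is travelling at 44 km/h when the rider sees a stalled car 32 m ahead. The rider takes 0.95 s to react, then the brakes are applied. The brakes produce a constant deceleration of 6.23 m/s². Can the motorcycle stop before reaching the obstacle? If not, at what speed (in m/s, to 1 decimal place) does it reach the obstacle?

44 km/h ÷ 3.6 = 12.2222 m/s.
Reaction distance = 12.2222 × 0.95 = 11.611 m.
Braking distance = v²/(2a) = 149.382 / 12.460 = 11.989 m.
Total stopping distance = 11.611 + 11.989 = 23.600 m, vs 32 m available — it stops with 32 − 23.600 = 8.400 m to spare.

Yes — it stops about 8.4 m short of the obstacle, so it never reaches it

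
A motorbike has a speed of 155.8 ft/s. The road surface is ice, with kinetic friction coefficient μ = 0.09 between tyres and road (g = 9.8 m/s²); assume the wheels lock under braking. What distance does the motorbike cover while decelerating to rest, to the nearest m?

155.8 ft/s × 0.3048 = 47.4878 m/s.
a = μg = 0.09 × 9.8 = 0.882 m/s².
Braking distance = v²/(2a) = 47.4878² / (2 × 0.882) = 2255.091 / 1.764 = 1278.396 m.

Braking distance ≈ 1278 m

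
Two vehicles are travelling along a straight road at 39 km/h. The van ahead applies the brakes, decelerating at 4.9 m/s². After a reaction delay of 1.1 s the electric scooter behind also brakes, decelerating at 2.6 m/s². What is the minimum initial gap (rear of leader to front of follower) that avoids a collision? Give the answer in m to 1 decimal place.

Minimum gap ≈ 22.5 m

39 km/h ÷ 3.6 = 10.8333 m/s.
Leader travels v²/(2a_L) = 117.360 / 9.800 = 11.976 m before stopping.
Follower covers v·t_r = 10.8333 × 1.1 = 11.917 m while reacting, then v²/(2a_F) = 117.360 / 5.200 = 22.569 m while braking, for a total of 11.917 + 22.569 = 34.486 m.
Since a_F ≤ a_L and the follower starts braking later, the follower is never slower than the leader, so the closest approach is when both have stopped.
Minimum gap = 34.486 − 11.976 = 22.510 m.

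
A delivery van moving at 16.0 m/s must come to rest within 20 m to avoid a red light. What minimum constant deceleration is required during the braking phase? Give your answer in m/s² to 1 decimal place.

Required deceleration ≈ 6.4 m/s²

v² = 2a·d ⇒ a = v²/(2d) = 16.0000² / (2 × 20.000) = 256.000 / 40.000 = 6.4000 m/s².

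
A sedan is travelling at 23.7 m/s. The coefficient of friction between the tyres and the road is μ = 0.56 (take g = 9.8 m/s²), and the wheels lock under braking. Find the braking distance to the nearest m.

a = μg = 0.56 × 9.8 = 5.488 m/s².
Braking distance = v²/(2a) = 23.7000² / (2 × 5.488) = 561.690 / 10.976 = 51.174 m.

Braking distance ≈ 51 m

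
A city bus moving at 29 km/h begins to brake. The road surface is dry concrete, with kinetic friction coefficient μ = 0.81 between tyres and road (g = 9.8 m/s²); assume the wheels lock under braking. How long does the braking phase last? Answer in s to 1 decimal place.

29 km/h ÷ 3.6 = 8.0556 m/s.
a = μg = 0.81 × 9.8 = 7.938 m/s².
Braking time = v/a = 8.0556 / 7.938 = 1.015 s.

Braking time ≈ 1.0 s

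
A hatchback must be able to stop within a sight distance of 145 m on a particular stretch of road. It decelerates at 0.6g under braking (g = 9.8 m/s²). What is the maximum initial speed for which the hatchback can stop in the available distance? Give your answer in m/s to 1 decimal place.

a = 0.6 × 9.8 = 5.880 m/s².
v²/(2a) = d ⇒ v = √(2 × 5.880 × 145) = √1705.20 = 41.2941 m/s.

Maximum speed ≈ 41.3 m/s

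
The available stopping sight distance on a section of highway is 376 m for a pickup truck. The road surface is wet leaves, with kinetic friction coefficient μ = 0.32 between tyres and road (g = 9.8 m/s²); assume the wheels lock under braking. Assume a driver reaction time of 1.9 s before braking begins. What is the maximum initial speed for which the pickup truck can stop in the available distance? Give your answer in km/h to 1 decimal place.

Maximum speed ≈ 154.7 km/h

a = μg = 0.32 × 9.8 = 3.136 m/s².
Stopping distance: v·t_r + v²/(2a) = 376 with t_r = 1.9 s and a = 3.136 m/s².
So v² + 11.917 v − 2358.27 = 0.
Positive root: v = −a·t_r + √((a·t_r)² + 2a·d) = −5.958 + √(35.498 + 2358.27) = 42.9681 m/s.
42.9681 m/s × 3.6 = 154.685 km/h.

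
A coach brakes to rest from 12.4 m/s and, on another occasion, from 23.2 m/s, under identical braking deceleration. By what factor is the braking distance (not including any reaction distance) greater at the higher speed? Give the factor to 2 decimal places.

Braking distance d = v²/(2a), so with a fixed, d ∝ v².
Factor = (23.2/12.4)² = 1.8710² = 3.5006.

Factor ≈ 3.50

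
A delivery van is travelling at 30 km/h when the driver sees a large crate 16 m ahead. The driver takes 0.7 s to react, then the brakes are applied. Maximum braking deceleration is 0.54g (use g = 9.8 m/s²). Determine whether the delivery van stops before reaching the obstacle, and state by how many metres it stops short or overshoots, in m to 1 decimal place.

30 km/h ÷ 3.6 = 8.3333 m/s.
a = 0.54 × 9.8 = 5.292 m/s².
Reaction distance = 8.3333 × 0.7 = 5.833 m.
Braking distance = v²/(2a) = 69.444 / 10.584 = 6.561 m.
Total stopping distance = 5.833 + 6.561 = 12.394 m, vs 16 m available — it stops with 16 − 12.394 = 3.606 m to spare.

Yes — it stops 3.6 m short of the obstacle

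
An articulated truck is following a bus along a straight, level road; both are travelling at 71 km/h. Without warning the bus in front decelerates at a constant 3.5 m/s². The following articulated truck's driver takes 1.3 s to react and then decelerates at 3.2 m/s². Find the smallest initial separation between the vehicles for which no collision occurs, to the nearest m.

71 km/h ÷ 3.6 = 19.7222 m/s.
Leader travels v²/(2a_L) = 388.965 / 7.000 = 55.566 m before stopping.
Follower covers v·t_r = 19.7222 × 1.3 = 25.639 m while reacting, then v²/(2a_F) = 388.965 / 6.400 = 60.776 m while braking, for a total of 25.639 + 60.776 = 86.415 m.
Since a_F ≤ a_L and the follower starts braking later, the follower is never slower than the leader, so the closest approach is when both have stopped.
Minimum gap = 86.415 − 55.566 = 30.849 m.

Minimum gap ≈ 31 m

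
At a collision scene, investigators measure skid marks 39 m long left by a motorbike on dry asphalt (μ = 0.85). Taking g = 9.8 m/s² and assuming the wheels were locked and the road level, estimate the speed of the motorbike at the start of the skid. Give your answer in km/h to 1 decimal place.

Initial speed ≈ 91.8 km/h

Deceleration a = μg = 0.85 × 9.8 = 8.330 m/s².
v = √(2a·d) = √(2 × 8.330 × 39) = √649.740 = 25.4900 m/s.
= 25.4900 × 3.6 = 91.764 km/h.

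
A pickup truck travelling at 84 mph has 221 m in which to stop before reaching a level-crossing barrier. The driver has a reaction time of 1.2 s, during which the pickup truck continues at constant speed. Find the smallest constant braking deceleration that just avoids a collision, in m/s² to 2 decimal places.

Required deceleration ≈ 4.01 m/s²

84 mph × 0.44704 = 37.5514 m/s.
Distance covered during reaction = 37.5514 × 1.2 = 45.062 m.
Distance available for braking: 221 − 45.062 = 175.938 m.
v² = 2a·d ⇒ a = v²/(2d) = 37.5514² / (2 × 175.938) = 1410.108 / 351.876 = 4.0074 m/s².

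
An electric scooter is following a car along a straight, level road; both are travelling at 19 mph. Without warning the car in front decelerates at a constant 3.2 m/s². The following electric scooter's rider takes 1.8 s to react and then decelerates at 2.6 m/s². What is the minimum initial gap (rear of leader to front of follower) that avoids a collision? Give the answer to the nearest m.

Minimum gap ≈ 18 m

19 mph × 0.44704 = 8.4938 m/s.
Leader travels v²/(2a_L) = 72.145 / 6.400 = 11.273 m before stopping.
Follower covers v·t_r = 8.4938 × 1.8 = 15.289 m while reacting, then v²/(2a_F) = 72.145 / 5.200 = 13.874 m while braking, for a total of 15.289 + 13.874 = 29.163 m.
Since a_F ≤ a_L and the follower starts braking later, the follower is never slower than the leader, so the closest approach is when both have stopped.
Minimum gap = 29.163 − 11.273 = 17.890 m.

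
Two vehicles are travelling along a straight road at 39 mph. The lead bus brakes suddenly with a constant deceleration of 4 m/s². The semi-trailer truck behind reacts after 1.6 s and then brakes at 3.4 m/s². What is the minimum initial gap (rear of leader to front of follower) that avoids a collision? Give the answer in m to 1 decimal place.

39 mph × 0.44704 = 17.4346 m/s.
Leader travels v²/(2a_L) = 303.965 / 8.000 = 37.996 m before stopping.
Follower covers v·t_r = 17.4346 × 1.6 = 27.895 m while reacting, then v²/(2a_F) = 303.965 / 6.800 = 44.701 m while braking, for a total of 27.895 + 44.701 = 72.596 m.
Since a_F ≤ a_L and the follower starts braking later, the follower is never slower than the leader, so the closest approach is when both have stopped.
Minimum gap = 72.596 − 37.996 = 34.600 m.

Minimum gap ≈ 34.6 m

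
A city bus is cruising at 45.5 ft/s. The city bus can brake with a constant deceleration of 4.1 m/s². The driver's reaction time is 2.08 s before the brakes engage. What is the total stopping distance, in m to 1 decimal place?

45.5 ft/s × 0.3048 = 13.8684 m/s.
Reaction distance = v·t_r = 13.8684 × 2.08 = 28.846 m.
Braking distance = v²/(2a) = 13.8684² / (2 × 4.100) = 192.333 / 8.200 = 23.455 m.
Total = 28.846 + 23.455 = 52.301 m.

Total stopping distance ≈ 52.3 m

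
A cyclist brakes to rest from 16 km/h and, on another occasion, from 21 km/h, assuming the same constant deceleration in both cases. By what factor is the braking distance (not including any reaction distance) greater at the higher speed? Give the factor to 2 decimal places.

Braking distance d = v²/(2a), so with a fixed, d ∝ v².
Factor = (21/16)² = 1.3125² = 1.7227.

Factor ≈ 1.72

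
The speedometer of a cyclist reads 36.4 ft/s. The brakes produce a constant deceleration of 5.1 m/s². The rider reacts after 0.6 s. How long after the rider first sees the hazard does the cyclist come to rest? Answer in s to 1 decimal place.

36.4 ft/s × 0.3048 = 11.0947 m/s.
Braking time = v/a = 11.0947 / 5.100 = 2.175 s.
Total = 0.6 + 2.175 = 2.775 s.

Total time ≈ 2.8 s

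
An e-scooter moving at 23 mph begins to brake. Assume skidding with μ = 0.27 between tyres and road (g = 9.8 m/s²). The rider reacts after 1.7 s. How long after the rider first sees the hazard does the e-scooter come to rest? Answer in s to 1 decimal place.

23 mph × 0.44704 = 10.2819 m/s.
a = μg = 0.27 × 9.8 = 2.646 m/s².
Braking time = v/a = 10.2819 / 2.646 = 3.886 s.
Total = 1.7 + 3.886 = 5.586 s.

Total time ≈ 5.6 s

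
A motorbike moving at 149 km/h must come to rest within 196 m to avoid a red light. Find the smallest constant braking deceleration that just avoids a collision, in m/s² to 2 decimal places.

149 km/h ÷ 3.6 = 41.3889 m/s.
v² = 2a·d ⇒ a = v²/(2d) = 41.3889² / (2 × 196.000) = 1713.041 / 392.000 = 4.3700 m/s².

Required deceleration ≈ 4.37 m/s²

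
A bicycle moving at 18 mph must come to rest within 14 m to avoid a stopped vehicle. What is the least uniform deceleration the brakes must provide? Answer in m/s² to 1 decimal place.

Required deceleration ≈ 2.3 m/s²

18 mph × 0.44704 = 8.0467 m/s.
v² = 2a·d ⇒ a = v²/(2d) = 8.0467² / (2 × 14.000) = 64.749 / 28.000 = 2.3125 m/s².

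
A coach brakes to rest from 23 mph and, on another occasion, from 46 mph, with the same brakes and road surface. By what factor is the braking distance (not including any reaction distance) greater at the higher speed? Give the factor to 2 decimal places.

Braking distance d = v²/(2a), so with a fixed, d ∝ v².
Factor = (46/23)² = 2.0000² = 4.0000.

Factor ≈ 4.00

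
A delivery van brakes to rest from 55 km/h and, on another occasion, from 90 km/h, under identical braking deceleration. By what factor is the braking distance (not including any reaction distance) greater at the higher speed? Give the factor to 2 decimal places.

Braking distance d = v²/(2a), so with a fixed, d ∝ v².
Factor = (90/55)² = 1.6364² = 2.6778.

Factor ≈ 2.68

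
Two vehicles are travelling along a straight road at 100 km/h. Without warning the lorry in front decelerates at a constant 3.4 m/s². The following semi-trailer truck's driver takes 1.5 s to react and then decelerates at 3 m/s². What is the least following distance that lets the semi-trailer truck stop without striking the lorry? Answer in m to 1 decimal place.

100 km/h ÷ 3.6 = 27.7778 m/s.
Leader travels v²/(2a_L) = 771.606 / 6.800 = 113.471 m before stopping.
Follower covers v·t_r = 27.7778 × 1.5 = 41.667 m while reacting, then v²/(2a_F) = 771.606 / 6.000 = 128.601 m while braking, for a total of 41.667 + 128.601 = 170.268 m.
Since a_F ≤ a_L and the follower starts braking later, the follower is never slower than the leader, so the closest approach is when both have stopped.
Minimum gap = 170.268 − 113.471 = 56.797 m.

Minimum gap ≈ 56.8 m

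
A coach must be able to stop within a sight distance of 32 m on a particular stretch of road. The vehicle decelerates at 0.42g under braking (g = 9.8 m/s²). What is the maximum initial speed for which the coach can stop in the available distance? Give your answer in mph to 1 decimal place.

Maximum speed ≈ 36.3 mph

a = 0.42 × 9.8 = 4.116 m/s².
v²/(2a) = d ⇒ v = √(2 × 4.116 × 32) = √263.42 = 16.2302 m/s.
16.2302 m/s ÷ 0.44704 = 36.306 mph.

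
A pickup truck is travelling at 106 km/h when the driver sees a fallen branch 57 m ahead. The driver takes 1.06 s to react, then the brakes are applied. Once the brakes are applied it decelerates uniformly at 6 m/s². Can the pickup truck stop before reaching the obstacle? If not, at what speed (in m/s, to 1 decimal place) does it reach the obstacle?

106 km/h ÷ 3.6 = 29.4444 m/s.
Reaction distance = 29.4444 × 1.06 = 31.211 m.
Braking distance needed to stop: v²/(2a) = 866.973 / 12.000 = 72.248 m, so total needed = 31.211 + 72.248 = 103.459 m > 57 m — it cannot stop.
Distance remaining when braking begins: 57 − 31.211 = 25.789 m.
v² = v₀² − 2a·d = 866.973 − 2 × 6.000 × 25.789 = 557.505 m²/s².
v = √557.505 = 23.612 m/s.

No — it strikes the obstacle at 23.6 m/s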